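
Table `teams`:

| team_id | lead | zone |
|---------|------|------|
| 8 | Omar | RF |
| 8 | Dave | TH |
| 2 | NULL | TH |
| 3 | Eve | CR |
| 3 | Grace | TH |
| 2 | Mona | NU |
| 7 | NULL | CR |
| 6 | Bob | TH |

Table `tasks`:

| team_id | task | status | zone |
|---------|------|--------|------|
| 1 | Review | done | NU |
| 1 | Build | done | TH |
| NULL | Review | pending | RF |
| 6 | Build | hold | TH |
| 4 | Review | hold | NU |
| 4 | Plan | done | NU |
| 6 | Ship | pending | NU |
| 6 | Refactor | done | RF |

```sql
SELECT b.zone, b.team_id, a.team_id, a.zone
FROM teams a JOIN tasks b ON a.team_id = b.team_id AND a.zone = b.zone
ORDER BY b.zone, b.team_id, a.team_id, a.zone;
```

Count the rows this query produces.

1

INNER JOIN keeps only pairs where the ON condition holds.
Matching on a.team_id = b.team_id AND a.zone = b.zone. A NULL in a compared column never satisfies the condition.
- team_id=8, zone=RF: no matching b row, dropped.
- team_id=8, zone=TH: no matching b row, dropped.
- team_id=2, zone=TH: no matching b row, dropped.
- team_id=3, zone=CR: no matching b row, dropped.
- team_id=3, zone=TH: no matching b row, dropped.
- team_id=2, zone=NU: no matching b row, dropped.
- team_id=7, zone=CR: no matching b row, dropped.
- team_id=6, zone=TH: 1 matching b row(s), so 1 row(s) emitted.
Total: 1 rows.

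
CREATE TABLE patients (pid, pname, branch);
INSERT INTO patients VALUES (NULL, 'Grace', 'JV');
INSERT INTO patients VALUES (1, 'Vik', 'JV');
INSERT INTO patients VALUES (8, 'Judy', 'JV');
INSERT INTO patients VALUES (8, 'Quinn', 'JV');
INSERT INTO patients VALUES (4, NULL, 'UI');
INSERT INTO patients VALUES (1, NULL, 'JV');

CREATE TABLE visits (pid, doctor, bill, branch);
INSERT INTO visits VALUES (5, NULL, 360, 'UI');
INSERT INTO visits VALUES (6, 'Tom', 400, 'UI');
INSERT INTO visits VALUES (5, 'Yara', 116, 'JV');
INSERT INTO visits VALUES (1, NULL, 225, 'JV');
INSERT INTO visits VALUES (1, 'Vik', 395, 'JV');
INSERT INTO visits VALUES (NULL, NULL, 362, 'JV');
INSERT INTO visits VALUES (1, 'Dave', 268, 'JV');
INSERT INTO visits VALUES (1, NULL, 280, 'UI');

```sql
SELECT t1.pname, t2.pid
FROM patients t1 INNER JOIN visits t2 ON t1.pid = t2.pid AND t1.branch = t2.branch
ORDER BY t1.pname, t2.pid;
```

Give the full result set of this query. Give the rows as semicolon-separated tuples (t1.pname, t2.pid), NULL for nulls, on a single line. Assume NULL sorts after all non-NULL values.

(Vik, 1); (Vik, 1); (Vik, 1); (NULL, 1); (NULL, 1); (NULL, 1)

INNER JOIN keeps only pairs where the ON condition holds.
Matching on t1.pid = t2.pid AND t1.branch = t2.branch. A NULL in a compared column never satisfies the condition.
- t1[0] pid=NULL, branch=JV → no match; dropped.
- t1[1] pid=1, branch=JV → 3 match(es) in t2 → 3 row(s).
- t1[2] pid=8, branch=JV → no match; dropped.
- t1[3] pid=8, branch=JV → no match; dropped.
- t1[4] pid=4, branch=UI → no match; dropped.
- t1[5] pid=1, branch=JV → 3 match(es) in t2 → 3 row(s).
After projecting and ordering:
t1.pname | t2.pid
Vik | 1
Vik | 1
Vik | 1
NULL | 1
NULL | 1
NULL | 1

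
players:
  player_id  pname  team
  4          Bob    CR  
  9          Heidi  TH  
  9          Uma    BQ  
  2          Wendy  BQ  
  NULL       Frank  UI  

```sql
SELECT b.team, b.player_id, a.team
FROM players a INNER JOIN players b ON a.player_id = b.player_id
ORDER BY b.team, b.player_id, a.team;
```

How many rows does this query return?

INNER JOIN keeps only pairs where the ON condition holds.
Matching on a.player_id = b.player_id. A NULL in a compared column never satisfies the condition.
- player_id=4: 1 matching b row(s), so 1 row(s) emitted.
- player_id=9: 2 matching b row(s), so 2 row(s) emitted.
- player_id=9: 2 matching b row(s), so 2 row(s) emitted.
- player_id=2: 1 matching b row(s), so 1 row(s) emitted.
- player_id=NULL: no matching b row, dropped.
Total: 6 rows.

6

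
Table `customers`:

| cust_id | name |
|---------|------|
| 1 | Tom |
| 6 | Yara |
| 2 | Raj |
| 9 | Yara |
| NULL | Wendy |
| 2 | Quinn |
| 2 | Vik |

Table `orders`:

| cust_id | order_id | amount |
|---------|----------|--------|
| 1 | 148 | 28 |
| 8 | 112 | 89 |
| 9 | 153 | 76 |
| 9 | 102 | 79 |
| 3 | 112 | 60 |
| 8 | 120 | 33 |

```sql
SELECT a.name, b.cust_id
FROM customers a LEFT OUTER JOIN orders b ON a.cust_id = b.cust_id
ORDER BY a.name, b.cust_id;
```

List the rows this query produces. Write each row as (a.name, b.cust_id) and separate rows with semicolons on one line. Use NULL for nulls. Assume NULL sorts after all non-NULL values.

(Quinn, NULL); (Raj, NULL); (Tom, 1); (Vik, NULL); (Wendy, NULL); (Yara, 9); (Yara, 9); (Yara, NULL)

LEFT JOIN keeps every row from `customers`; unmatched rows get NULL for `orders`'s columns.
Matching on a.cust_id = b.cust_id. A NULL in a compared column never satisfies the condition.
- a (cust_id=1) pairs with 1 row(s) of b.
- a (cust_id=6) has no partner → padded with NULL.
- a (cust_id=2) has no partner → padded with NULL.
- a (cust_id=9) pairs with 2 row(s) of b.
- a (cust_id=NULL) has no partner → padded with NULL.
- a (cust_id=2) has no partner → padded with NULL.
- a (cust_id=2) has no partner → padded with NULL.
After projecting and ordering:
a.name | b.cust_id
Quinn | NULL
Raj | NULL
Tom | 1
Vik | NULL
Wendy | NULL
Yara | 9
Yara | 9
Yara | NULL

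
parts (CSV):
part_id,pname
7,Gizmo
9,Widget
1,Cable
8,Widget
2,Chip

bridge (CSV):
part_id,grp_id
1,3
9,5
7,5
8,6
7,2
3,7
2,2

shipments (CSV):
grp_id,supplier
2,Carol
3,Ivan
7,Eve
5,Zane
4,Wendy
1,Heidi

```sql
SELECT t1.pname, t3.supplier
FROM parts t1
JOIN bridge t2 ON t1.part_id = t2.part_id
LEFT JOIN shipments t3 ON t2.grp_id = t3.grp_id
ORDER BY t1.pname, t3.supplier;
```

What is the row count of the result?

6

Step 1 — t1 INNER JOIN t2 on part_id → 6 row(s).
Then LEFT JOIN `shipments t3` on grp_id: each of those 6 rows is kept; rows whose t2.grp_id has no match in t3 get NULL for t3's columns.
Result: 6 row(s).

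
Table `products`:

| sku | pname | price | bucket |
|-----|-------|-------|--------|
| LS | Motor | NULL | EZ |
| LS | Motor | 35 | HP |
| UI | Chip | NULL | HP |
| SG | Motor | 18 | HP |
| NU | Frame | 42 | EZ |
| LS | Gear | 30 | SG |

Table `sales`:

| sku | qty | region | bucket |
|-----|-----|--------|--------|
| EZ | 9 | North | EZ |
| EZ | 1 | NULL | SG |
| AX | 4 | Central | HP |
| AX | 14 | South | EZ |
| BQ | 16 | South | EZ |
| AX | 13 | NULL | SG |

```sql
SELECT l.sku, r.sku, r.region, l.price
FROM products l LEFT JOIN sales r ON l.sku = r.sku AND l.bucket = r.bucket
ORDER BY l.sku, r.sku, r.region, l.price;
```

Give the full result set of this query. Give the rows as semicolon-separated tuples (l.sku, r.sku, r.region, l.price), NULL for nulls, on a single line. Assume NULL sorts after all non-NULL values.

(LS, NULL, NULL, 30); (LS, NULL, NULL, 35); (LS, NULL, NULL, NULL); (NU, NULL, NULL, 42); (SG, NULL, NULL, 18); (UI, NULL, NULL, NULL)

LEFT JOIN keeps every row from `products`; unmatched rows get NULL for `sales`'s columns.
Matching on l.sku = r.sku AND l.bucket = r.bucket.
Matched pairs: 0; unmatched l rows kept: 6.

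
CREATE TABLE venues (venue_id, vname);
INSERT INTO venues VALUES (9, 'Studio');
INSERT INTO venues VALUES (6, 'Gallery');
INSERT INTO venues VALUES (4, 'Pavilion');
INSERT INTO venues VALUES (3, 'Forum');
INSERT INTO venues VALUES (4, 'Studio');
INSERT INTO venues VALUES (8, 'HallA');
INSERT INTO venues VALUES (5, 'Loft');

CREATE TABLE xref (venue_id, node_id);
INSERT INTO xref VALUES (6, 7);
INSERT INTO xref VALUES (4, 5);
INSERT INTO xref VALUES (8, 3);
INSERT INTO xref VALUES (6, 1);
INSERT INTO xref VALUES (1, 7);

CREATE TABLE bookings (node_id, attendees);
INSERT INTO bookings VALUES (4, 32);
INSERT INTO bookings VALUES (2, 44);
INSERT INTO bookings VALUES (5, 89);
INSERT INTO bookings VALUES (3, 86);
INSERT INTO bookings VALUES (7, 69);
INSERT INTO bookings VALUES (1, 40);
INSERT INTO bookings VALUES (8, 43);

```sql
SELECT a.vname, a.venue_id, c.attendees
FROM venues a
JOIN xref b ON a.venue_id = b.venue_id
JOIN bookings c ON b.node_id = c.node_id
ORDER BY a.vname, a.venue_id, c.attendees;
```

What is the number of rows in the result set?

Joins associate left-to-right: venues INNER JOIN xref on venue_id gives 5 intermediate row(s).
Then INNER JOIN `bookings c` on node_id: keep only rows whose b.node_id appears in c.
Result: 5 row(s).

5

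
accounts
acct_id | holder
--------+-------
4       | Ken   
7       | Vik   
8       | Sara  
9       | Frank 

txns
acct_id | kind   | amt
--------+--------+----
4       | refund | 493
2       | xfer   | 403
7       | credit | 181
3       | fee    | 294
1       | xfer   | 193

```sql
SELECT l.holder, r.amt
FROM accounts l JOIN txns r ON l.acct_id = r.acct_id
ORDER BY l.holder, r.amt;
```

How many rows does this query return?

2

INNER JOIN keeps only pairs where the ON condition holds.
Matching on l.acct_id = r.acct_id.
Matched pairs: 2.
Total: 2 rows.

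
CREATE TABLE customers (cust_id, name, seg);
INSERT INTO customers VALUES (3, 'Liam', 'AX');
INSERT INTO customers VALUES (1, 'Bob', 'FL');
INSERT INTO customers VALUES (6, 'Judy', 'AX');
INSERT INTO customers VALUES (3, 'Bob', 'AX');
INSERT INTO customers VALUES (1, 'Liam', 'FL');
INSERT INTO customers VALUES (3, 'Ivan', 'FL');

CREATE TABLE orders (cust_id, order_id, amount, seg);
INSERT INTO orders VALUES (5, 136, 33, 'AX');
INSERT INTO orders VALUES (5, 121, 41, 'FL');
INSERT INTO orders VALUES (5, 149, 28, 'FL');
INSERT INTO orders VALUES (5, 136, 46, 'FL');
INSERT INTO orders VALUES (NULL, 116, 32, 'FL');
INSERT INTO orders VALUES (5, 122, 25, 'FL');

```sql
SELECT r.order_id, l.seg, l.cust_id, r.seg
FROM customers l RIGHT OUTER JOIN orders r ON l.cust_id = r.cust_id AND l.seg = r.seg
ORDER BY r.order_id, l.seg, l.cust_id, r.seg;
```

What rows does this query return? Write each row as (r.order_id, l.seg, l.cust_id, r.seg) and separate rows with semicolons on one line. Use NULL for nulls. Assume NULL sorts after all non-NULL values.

(116, NULL, NULL, FL); (121, NULL, NULL, FL); (122, NULL, NULL, FL); (136, NULL, NULL, AX); (136, NULL, NULL, FL); (149, NULL, NULL, FL)

RIGHT JOIN keeps every row from `orders`; unmatched rows get NULL for `customers`'s columns.
Matching on l.cust_id = r.cust_id AND l.seg = r.seg. A NULL in a compared column never satisfies the condition.
Matched pairs: 0; unmatched r rows kept: 6.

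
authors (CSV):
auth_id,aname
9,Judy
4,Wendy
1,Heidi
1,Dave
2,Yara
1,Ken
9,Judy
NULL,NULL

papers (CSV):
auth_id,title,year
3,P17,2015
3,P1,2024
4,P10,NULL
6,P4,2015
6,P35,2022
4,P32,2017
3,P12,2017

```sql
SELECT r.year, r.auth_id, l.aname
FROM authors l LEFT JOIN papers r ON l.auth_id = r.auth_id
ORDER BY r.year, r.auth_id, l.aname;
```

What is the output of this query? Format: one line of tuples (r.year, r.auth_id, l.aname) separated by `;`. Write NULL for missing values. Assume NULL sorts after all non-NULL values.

(2017, 4, Wendy); (NULL, 4, Wendy); (NULL, NULL, Dave); (NULL, NULL, Heidi); (NULL, NULL, Judy); (NULL, NULL, Judy); (NULL, NULL, Ken); (NULL, NULL, Yara); (NULL, NULL, NULL)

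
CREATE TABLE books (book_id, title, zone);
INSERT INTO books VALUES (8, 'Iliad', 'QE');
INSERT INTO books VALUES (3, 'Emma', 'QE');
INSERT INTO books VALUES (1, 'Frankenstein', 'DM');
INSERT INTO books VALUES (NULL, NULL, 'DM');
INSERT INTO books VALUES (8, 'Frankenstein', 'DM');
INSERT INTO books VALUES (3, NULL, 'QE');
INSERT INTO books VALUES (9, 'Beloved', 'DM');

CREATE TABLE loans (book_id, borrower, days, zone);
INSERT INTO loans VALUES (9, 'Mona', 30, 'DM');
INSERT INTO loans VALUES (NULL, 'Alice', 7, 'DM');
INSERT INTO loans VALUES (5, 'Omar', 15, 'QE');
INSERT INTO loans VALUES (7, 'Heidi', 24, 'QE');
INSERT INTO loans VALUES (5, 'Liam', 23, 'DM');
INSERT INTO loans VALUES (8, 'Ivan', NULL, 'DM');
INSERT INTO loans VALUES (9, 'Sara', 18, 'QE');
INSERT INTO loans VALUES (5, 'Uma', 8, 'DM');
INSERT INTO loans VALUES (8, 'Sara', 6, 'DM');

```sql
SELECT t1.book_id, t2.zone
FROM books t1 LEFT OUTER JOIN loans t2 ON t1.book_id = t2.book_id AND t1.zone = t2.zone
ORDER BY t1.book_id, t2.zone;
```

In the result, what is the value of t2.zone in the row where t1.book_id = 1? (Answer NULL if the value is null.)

NULL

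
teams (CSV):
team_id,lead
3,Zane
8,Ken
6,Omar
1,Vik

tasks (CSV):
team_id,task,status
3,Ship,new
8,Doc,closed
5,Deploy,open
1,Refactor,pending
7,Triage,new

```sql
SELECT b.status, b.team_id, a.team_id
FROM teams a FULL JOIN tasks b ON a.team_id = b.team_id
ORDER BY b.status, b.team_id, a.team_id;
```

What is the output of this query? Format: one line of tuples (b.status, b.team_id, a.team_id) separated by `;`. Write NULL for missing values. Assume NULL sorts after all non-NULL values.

(closed, 8, 8); (new, 3, 3); (new, 7, NULL); (open, 5, NULL); (pending, 1, 1); (NULL, NULL, 6)

FULL OUTER JOIN keeps every row from both sides; unmatched rows get NULL for the other side's columns.
Matching on a.team_id = b.team_id.
- a (team_id=3) pairs with 1 row(s) of b.
- a (team_id=8) pairs with 1 row(s) of b.
- a (team_id=6) has no partner → padded with NULL.
- a (team_id=1) pairs with 1 row(s) of b.
- plus 2 unmatched b row(s), each kept with NULL a columns.
After projecting and ordering:
b.status | b.team_id | a.team_id
closed | 8 | 8
new | 3 | 3
new | 7 | NULL
open | 5 | NULL
pending | 1 | 1
NULL | NULL | 6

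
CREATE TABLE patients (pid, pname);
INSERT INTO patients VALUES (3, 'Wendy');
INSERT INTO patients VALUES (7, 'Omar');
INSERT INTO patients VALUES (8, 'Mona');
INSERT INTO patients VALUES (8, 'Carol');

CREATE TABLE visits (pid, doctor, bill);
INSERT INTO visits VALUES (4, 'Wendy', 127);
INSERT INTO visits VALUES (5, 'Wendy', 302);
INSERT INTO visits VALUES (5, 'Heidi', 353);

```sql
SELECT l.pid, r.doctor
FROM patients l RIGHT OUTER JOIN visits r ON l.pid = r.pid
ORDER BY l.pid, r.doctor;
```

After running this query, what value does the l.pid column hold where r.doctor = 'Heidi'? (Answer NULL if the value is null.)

NULL

RIGHT JOIN keeps every row from `visits`; unmatched rows get NULL for `patients`'s columns.
Matching on l.pid = r.pid.
Matched pairs: 0; unmatched r rows kept: 3.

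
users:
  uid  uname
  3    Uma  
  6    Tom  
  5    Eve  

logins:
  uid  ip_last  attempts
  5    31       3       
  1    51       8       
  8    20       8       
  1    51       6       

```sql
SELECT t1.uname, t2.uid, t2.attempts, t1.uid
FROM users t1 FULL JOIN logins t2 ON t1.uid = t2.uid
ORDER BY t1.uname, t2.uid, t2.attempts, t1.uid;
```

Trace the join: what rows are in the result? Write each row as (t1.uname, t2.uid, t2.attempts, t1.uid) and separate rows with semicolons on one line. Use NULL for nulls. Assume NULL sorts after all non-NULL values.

(Eve, 5, 3, 5); (Tom, NULL, NULL, 6); (Uma, NULL, NULL, 3); (NULL, 1, 6, NULL); (NULL, 1, 8, NULL); (NULL, 8, 8, NULL)

FULL OUTER JOIN keeps every row from both sides; unmatched rows get NULL for the other side's columns.
Matching on t1.uid = t2.uid.
- t1[0] uid=3 → no match; kept with NULLs on the t2 side.
- t1[1] uid=6 → no match; kept with NULLs on the t2 side.
- t1[2] uid=5 → 1 match(es) in t2 → 1 row(s).
- 3 row(s) from t2 found no t1 partner → padded with NULL.
After projecting and ordering:
t1.uname | t2.uid | t2.attempts | t1.uid
Eve | 5 | 3 | 5
Tom | NULL | NULL | 6
Uma | NULL | NULL | 3
NULL | 1 | 6 | NULL
NULL | 1 | 8 | NULL
NULL | 8 | 8 | NULL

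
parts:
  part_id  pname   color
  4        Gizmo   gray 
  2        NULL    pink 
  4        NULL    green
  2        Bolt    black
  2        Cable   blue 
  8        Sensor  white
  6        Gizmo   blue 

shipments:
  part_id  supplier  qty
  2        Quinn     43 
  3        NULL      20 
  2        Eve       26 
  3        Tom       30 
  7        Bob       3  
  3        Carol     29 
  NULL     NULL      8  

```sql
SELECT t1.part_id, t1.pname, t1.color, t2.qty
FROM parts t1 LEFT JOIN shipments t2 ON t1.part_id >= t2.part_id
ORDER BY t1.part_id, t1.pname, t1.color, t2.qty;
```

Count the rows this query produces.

27

LEFT JOIN keeps every row from `parts`; unmatched rows get NULL for `shipments`'s columns.
Matching on t1.part_id >= t2.part_id. A NULL in a compared column never satisfies the condition.
- t1 row (part_id=4): matches 5 t2 row(s) → 5 output row(s).
- t1 row (part_id=2): matches 2 t2 row(s) → 2 output row(s).
- t1 row (part_id=4): matches 5 t2 row(s) → 5 output row(s).
- t1 row (part_id=2): matches 2 t2 row(s) → 2 output row(s).
- t1 row (part_id=2): matches 2 t2 row(s) → 2 output row(s).
- t1 row (part_id=8): matches 6 t2 row(s) → 6 output row(s).
- t1 row (part_id=6): matches 5 t2 row(s) → 5 output row(s).
Total: 27 rows.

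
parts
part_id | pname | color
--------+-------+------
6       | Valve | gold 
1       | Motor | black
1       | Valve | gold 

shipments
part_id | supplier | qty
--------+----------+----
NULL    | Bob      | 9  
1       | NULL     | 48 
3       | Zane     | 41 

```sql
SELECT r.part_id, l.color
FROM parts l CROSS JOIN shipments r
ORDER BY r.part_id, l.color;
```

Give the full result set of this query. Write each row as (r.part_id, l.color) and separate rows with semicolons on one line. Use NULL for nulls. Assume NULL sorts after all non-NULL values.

CROSS JOIN pairs every row of `parts` with every row of `shipments`: 3 × 3 = 9 rows.
After projecting and ordering:
r.part_id | l.color
1 | black
1 | gold
1 | gold
3 | black
3 | gold
3 | gold
NULL | black
NULL | gold
NULL | gold

(1, black); (1, gold); (1, gold); (3, black); (3, gold); (3, gold); (NULL, black); (NULL, gold); (NULL, gold)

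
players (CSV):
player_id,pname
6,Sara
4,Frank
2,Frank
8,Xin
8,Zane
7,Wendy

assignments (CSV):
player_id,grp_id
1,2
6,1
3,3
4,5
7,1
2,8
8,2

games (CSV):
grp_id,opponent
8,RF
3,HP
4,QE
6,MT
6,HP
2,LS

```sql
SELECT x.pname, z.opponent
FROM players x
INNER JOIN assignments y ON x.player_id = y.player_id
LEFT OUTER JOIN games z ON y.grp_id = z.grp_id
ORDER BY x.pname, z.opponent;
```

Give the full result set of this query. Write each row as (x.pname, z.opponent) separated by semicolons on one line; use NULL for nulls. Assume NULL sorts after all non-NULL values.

(Frank, RF); (Frank, NULL); (Sara, NULL); (Wendy, NULL); (Xin, LS); (Zane, LS)

Evaluate left to right. First `players x INNER JOIN assignments y` on player_id: 6 row(s).
Then LEFT JOIN `games z` on grp_id: each of those 6 rows is kept; rows whose y.grp_id has no match in z get NULL for z's columns.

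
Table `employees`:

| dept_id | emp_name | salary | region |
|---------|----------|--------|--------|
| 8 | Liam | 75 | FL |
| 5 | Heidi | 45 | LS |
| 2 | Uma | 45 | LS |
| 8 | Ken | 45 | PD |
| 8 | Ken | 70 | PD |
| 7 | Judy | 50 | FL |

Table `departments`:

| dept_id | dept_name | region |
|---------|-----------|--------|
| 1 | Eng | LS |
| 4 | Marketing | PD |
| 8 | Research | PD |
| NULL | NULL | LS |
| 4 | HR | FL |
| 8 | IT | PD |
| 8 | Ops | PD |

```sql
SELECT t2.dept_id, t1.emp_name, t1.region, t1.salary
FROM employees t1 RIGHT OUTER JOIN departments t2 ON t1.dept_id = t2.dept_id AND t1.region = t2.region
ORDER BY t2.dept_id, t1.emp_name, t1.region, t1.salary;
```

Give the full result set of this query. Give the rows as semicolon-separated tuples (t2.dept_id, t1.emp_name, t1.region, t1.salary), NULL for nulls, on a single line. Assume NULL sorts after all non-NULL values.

(1, NULL, NULL, NULL); (4, NULL, NULL, NULL); (4, NULL, NULL, NULL); (8, Ken, PD, 45); (8, Ken, PD, 45); (8, Ken, PD, 45); (8, Ken, PD, 70); (8, Ken, PD, 70); (8, Ken, PD, 70); (NULL, NULL, NULL, NULL)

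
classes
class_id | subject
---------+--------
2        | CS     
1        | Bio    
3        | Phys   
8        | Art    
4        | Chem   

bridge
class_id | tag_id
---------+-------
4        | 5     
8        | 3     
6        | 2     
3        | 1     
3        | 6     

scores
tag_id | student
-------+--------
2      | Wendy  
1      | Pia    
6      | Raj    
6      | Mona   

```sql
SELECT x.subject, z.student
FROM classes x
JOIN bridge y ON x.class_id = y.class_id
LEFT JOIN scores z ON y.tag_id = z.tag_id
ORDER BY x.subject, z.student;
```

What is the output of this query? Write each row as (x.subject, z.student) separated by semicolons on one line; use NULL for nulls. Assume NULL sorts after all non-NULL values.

Joins associate left-to-right: classes INNER JOIN bridge on class_id gives 4 intermediate row(s).
Then LEFT JOIN `scores z` on tag_id: each of those 4 rows is kept; rows whose y.tag_id has no match in z get NULL for z's columns.

(Art, NULL); (Chem, NULL); (Phys, Mona); (Phys, Pia); (Phys, Raj)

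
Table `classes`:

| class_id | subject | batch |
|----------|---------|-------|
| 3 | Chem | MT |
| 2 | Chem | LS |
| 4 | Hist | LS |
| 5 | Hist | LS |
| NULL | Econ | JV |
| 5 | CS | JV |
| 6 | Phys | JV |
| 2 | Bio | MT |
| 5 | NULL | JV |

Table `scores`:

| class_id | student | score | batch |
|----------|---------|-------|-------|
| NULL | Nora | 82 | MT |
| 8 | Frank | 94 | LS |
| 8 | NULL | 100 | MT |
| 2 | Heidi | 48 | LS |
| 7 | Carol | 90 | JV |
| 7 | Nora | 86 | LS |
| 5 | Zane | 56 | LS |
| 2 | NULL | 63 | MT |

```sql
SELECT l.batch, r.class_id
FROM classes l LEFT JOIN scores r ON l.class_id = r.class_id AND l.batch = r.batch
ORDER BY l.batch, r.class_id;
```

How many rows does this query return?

LEFT JOIN keeps every row from `classes`; unmatched rows get NULL for `scores`'s columns.
Matching on l.class_id = r.class_id AND l.batch = r.batch. A NULL in a compared column never satisfies the condition.
- l row (class_id=3, batch=MT): no match → kept, r columns NULL.
- l row (class_id=2, batch=LS): matches 1 r row(s) → 1 output row(s).
- l row (class_id=4, batch=LS): no match → kept, r columns NULL.
- l row (class_id=5, batch=LS): matches 1 r row(s) → 1 output row(s).
- l row (class_id=NULL, batch=JV): no match → kept, r columns NULL.
- l row (class_id=5, batch=JV): no match → kept, r columns NULL.
- l row (class_id=6, batch=JV): no match → kept, r columns NULL.
- l row (class_id=2, batch=MT): matches 1 r row(s) → 1 output row(s).
- l row (class_id=5, batch=JV): no match → kept, r columns NULL.
Total: 3 matched + 6 padded = 9 rows.

9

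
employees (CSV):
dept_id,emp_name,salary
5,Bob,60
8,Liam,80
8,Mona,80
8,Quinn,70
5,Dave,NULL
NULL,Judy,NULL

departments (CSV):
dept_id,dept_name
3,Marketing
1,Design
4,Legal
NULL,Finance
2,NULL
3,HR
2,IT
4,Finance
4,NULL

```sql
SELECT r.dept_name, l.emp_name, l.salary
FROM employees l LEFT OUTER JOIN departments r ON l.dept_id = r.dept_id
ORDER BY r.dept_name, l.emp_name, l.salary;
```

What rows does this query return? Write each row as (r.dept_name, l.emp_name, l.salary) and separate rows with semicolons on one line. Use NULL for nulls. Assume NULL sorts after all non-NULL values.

(NULL, Bob, 60); (NULL, Dave, NULL); (NULL, Judy, NULL); (NULL, Liam, 80); (NULL, Mona, 80); (NULL, Quinn, 70)

LEFT JOIN keeps every row from `employees`; unmatched rows get NULL for `departments`'s columns.
Matching on l.dept_id = r.dept_id. A NULL in a compared column never satisfies the condition.
- l (dept_id=5) has no partner → padded with NULL.
- l (dept_id=8) has no partner → padded with NULL.
- l (dept_id=8) has no partner → padded with NULL.
- l (dept_id=8) has no partner → padded with NULL.
- l (dept_id=5) has no partner → padded with NULL.
- l (dept_id=NULL) has no partner → padded with NULL.
After projecting and ordering:
r.dept_name | l.emp_name | l.salary
NULL | Bob | 60
NULL | Dave | NULL
NULL | Judy | NULL
NULL | Liam | 80
NULL | Mona | 80
NULL | Quinn | 70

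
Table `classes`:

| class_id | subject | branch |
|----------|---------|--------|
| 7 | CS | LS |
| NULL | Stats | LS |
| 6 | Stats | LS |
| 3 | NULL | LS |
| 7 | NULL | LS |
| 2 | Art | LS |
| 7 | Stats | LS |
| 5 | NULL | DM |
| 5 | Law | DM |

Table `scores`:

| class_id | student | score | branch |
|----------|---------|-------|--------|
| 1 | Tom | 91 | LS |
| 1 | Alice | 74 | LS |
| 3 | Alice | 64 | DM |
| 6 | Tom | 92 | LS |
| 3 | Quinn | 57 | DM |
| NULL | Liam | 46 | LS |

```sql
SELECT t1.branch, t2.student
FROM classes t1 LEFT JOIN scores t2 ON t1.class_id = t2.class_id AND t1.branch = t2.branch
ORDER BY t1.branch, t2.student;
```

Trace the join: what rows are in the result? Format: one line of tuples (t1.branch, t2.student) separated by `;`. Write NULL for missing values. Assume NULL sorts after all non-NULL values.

(DM, NULL); (DM, NULL); (LS, Tom); (LS, NULL); (LS, NULL); (LS, NULL); (LS, NULL); (LS, NULL); (LS, NULL)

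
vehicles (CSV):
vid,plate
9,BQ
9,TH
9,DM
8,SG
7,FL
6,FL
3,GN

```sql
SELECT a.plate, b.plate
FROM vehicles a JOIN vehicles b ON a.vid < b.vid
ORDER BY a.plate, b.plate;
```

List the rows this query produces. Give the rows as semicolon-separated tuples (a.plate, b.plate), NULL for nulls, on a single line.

INNER JOIN keeps only pairs where the ON condition holds.
Matching on a.vid < b.vid.
- a row (vid=9): no match → dropped.
- a row (vid=9): no match → dropped.
- a row (vid=9): no match → dropped.
- a row (vid=8): matches 3 b row(s) → 3 output row(s).
- a row (vid=7): matches 4 b row(s) → 4 output row(s).
- a row (vid=6): matches 5 b row(s) → 5 output row(s).
- a row (vid=3): matches 6 b row(s) → 6 output row(s).

(FL, BQ); (FL, BQ); (FL, DM); (FL, DM); (FL, FL); (FL, SG); (FL, SG); (FL, TH); (FL, TH); (GN, BQ); (GN, DM); (GN, FL); (GN, FL); (GN, SG); (GN, TH); (SG, BQ); (SG, DM); (SG, TH)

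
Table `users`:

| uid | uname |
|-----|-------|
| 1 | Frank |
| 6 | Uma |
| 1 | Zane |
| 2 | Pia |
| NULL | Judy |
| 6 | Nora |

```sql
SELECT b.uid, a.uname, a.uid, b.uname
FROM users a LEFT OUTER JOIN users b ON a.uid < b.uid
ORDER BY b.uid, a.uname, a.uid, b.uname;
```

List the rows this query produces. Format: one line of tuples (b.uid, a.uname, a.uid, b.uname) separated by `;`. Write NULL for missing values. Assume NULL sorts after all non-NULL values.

LEFT JOIN keeps every row from `users a`; unmatched rows get NULL for `users b`'s columns.
Matching on a.uid < b.uid. A NULL in a compared column never satisfies the condition.
- uid=1: 3 matching b row(s), so 3 row(s) emitted.
- uid=6: no b row matches, row kept with b columns NULL.
- uid=1: 3 matching b row(s), so 3 row(s) emitted.
- uid=2: 2 matching b row(s), so 2 row(s) emitted.
- uid=NULL: no b row matches, row kept with b columns NULL.
- uid=6: no b row matches, row kept with b columns NULL.

(2, Frank, 1, Pia); (2, Zane, 1, Pia); (6, Frank, 1, Nora); (6, Frank, 1, Uma); (6, Pia, 2, Nora); (6, Pia, 2, Uma); (6, Zane, 1, Nora); (6, Zane, 1, Uma); (NULL, Judy, NULL, NULL); (NULL, Nora, 6, NULL); (NULL, Uma, 6, NULL)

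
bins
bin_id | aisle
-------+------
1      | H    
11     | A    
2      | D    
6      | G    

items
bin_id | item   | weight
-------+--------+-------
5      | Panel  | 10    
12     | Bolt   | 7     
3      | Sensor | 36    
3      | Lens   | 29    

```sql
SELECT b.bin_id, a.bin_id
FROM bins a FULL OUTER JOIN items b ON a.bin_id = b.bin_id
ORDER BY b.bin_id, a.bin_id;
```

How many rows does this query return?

FULL OUTER JOIN keeps every row from both sides; unmatched rows get NULL for the other side's columns.
Matching on a.bin_id = b.bin_id.
- a[0] bin_id=1 → no match; kept with NULLs on the b side.
- a[1] bin_id=11 → no match; kept with NULLs on the b side.
- a[2] bin_id=2 → no match; kept with NULLs on the b side.
- a[3] bin_id=6 → no match; kept with NULLs on the b side.
- 4 b row(s) had no a match → kept, a columns NULL.
Total: 0 matched + 8 padded = 8 rows.

8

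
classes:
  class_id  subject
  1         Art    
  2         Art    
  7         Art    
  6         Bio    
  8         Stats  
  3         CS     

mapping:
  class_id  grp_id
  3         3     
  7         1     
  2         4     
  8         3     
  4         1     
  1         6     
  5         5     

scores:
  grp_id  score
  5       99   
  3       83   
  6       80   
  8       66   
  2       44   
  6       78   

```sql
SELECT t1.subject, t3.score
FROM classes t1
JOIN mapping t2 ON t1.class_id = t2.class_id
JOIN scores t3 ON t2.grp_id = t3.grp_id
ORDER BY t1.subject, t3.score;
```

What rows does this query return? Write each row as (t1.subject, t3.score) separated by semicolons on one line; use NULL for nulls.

(Art, 78); (Art, 80); (CS, 83); (Stats, 83)

Joins associate left-to-right: classes INNER JOIN mapping on class_id gives 5 intermediate row(s).
Then INNER JOIN `scores t3` on grp_id: keep only rows whose t2.grp_id appears in t3.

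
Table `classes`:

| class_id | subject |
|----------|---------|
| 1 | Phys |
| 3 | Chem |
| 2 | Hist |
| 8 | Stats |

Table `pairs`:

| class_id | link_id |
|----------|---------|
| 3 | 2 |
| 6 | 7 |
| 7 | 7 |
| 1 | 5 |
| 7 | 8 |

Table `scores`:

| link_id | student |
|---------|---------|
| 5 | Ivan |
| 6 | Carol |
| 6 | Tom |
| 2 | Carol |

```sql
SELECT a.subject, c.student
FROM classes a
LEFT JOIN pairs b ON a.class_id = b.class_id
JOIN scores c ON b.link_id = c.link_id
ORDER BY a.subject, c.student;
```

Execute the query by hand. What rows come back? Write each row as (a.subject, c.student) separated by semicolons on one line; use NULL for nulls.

Step 1 — a LEFT JOIN b on class_id → 4 row(s).
Then INNER JOIN `scores c` on link_id: keep only rows whose b.link_id appears in c.

(Chem, Carol); (Phys, Ivan)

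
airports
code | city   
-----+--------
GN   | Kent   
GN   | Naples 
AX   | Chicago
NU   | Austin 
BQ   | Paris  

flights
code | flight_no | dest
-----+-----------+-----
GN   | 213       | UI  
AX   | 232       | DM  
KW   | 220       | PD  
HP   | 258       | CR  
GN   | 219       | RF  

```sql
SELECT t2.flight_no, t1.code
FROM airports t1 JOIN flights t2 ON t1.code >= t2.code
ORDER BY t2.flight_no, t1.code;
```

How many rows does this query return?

13

INNER JOIN keeps only pairs where the ON condition holds.
Matching on t1.code >= t2.code.
Matched pairs: 13.
Total: 13 rows.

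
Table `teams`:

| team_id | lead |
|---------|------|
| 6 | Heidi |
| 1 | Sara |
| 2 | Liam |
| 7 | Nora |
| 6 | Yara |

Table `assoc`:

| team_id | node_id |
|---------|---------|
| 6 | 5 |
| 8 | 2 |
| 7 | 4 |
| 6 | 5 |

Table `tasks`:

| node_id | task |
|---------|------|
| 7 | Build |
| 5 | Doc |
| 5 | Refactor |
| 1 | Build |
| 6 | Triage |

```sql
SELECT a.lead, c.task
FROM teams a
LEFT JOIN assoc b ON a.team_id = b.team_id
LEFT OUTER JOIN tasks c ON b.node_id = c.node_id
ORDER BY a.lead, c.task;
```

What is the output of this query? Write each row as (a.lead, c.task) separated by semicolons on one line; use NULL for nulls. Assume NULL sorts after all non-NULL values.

Joins associate left-to-right: teams LEFT JOIN assoc on team_id gives 7 intermediate row(s).
Then LEFT JOIN `tasks c` on node_id: each of those 7 rows is kept; rows whose b.node_id has no match in c get NULL for c's columns.

(Heidi, Doc); (Heidi, Doc); (Heidi, Refactor); (Heidi, Refactor); (Liam, NULL); (Nora, NULL); (Sara, NULL); (Yara, Doc); (Yara, Doc); (Yara, Refactor); (Yara, Refactor)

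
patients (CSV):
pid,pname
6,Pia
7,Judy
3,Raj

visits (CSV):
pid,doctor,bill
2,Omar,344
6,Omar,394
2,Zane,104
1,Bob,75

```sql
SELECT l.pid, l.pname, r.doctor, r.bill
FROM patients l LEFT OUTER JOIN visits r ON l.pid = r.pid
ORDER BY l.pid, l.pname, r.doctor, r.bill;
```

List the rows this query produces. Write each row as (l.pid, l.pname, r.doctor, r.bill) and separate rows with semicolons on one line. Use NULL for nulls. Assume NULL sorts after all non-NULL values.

LEFT JOIN keeps every row from `patients`; unmatched rows get NULL for `visits`'s columns.
Matching on l.pid = r.pid.
- l (pid=6) pairs with 1 row(s) of r.
- l (pid=7) has no partner → padded with NULL.
- l (pid=3) has no partner → padded with NULL.
After projecting and ordering:
l.pid | l.pname | r.doctor | r.bill
3 | Raj | NULL | NULL
6 | Pia | Omar | 394
7 | Judy | NULL | NULL

(3, Raj, NULL, NULL); (6, Pia, Omar, 394); (7, Judy, NULL, NULL)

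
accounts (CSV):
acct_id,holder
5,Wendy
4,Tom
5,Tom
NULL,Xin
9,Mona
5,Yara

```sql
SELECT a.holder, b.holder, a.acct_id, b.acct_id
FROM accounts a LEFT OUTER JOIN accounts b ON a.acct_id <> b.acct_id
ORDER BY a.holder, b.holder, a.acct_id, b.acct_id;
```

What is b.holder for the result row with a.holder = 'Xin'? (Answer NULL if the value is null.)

NULL

LEFT JOIN keeps every row from `accounts a`; unmatched rows get NULL for `accounts b`'s columns.
Matching on a.acct_id <> b.acct_id. A NULL in a compared column never satisfies the condition.
- acct_id=5: 2 matching b row(s), so 2 row(s) emitted.
- acct_id=4: 4 matching b row(s), so 4 row(s) emitted.
- acct_id=5: 2 matching b row(s), so 2 row(s) emitted.
- acct_id=NULL: no b row matches, row kept with b columns NULL.
- acct_id=9: 4 matching b row(s), so 4 row(s) emitted.
- acct_id=5: 2 matching b row(s), so 2 row(s) emitted.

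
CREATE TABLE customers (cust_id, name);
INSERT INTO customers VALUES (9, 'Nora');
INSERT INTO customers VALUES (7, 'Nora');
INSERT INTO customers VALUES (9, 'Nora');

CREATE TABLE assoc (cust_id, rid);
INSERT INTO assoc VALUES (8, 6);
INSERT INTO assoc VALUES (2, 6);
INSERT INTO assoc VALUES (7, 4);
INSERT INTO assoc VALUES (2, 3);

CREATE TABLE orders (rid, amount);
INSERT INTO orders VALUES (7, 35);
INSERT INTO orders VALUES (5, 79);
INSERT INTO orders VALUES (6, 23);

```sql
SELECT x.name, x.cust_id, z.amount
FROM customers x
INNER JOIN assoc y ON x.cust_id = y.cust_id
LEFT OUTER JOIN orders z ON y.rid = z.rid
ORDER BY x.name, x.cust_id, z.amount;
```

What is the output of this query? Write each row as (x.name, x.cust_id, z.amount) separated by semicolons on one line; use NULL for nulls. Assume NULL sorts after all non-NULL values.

Evaluate left to right. First `customers x INNER JOIN assoc y` on cust_id: 1 row(s).
Then LEFT JOIN `orders z` on rid: each of those 1 rows is kept; rows whose y.rid has no match in z get NULL for z's columns.

(Nora, 7, NULL)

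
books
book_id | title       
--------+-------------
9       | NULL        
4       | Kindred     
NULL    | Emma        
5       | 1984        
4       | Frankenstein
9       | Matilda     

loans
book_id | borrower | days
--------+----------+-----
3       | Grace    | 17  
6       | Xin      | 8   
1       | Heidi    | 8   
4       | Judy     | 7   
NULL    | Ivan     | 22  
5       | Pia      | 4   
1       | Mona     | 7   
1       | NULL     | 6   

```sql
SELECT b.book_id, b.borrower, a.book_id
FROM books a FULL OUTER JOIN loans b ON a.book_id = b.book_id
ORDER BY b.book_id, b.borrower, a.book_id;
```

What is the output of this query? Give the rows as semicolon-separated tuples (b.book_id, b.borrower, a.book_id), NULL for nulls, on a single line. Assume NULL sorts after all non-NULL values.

(1, Heidi, NULL); (1, Mona, NULL); (1, NULL, NULL); (3, Grace, NULL); (4, Judy, 4); (4, Judy, 4); (5, Pia, 5); (6, Xin, NULL); (NULL, Ivan, NULL); (NULL, NULL, 9); (NULL, NULL, 9); (NULL, NULL, NULL)

FULL OUTER JOIN keeps every row from both sides; unmatched rows get NULL for the other side's columns.
Matching on a.book_id = b.book_id. A NULL in a compared column never satisfies the condition.
- book_id=9: no b row matches, row kept with b columns NULL.
- book_id=4: 1 matching b row(s), so 1 row(s) emitted.
- book_id=NULL: no b row matches, row kept with b columns NULL.
- book_id=5: 1 matching b row(s), so 1 row(s) emitted.
- book_id=4: 1 matching b row(s), so 1 row(s) emitted.
- book_id=9: no b row matches, row kept with b columns NULL.
- 6 row(s) from b found no a partner → padded with NULL.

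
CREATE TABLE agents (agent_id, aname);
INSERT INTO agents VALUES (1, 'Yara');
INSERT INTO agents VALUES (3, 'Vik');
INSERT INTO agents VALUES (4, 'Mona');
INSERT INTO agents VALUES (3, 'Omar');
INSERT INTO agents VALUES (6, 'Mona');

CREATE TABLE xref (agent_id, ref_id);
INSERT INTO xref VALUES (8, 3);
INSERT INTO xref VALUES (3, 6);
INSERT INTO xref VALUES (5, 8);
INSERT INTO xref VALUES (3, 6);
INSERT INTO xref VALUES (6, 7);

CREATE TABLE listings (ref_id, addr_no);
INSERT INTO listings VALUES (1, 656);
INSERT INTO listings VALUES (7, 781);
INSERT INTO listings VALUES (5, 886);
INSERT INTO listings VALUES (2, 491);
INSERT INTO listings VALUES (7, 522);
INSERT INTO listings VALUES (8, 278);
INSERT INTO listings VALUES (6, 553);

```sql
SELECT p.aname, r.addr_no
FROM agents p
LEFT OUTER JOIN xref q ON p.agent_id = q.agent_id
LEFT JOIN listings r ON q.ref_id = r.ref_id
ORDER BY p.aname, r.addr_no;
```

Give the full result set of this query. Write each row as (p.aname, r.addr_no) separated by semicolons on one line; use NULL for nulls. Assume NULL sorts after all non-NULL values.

(Mona, 522); (Mona, 781); (Mona, NULL); (Omar, 553); (Omar, 553); (Vik, 553); (Vik, 553); (Yara, NULL)

Evaluate left to right. First `agents p LEFT JOIN xref q` on agent_id: 7 row(s).
Then LEFT JOIN `listings r` on ref_id: each of those 7 rows is kept; rows whose q.ref_id has no match in r get NULL for r's columns.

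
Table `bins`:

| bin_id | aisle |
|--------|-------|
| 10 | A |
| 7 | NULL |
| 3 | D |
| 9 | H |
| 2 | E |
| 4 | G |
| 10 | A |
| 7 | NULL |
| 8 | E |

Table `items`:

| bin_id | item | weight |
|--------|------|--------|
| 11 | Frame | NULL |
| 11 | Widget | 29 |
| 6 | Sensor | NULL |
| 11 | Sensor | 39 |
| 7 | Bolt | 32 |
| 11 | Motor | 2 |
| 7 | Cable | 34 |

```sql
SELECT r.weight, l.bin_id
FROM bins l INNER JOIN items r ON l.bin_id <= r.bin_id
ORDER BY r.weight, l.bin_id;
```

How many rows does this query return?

49

INNER JOIN keeps only pairs where the ON condition holds.
Matching on l.bin_id <= r.bin_id.
- l row (bin_id=10): matches 4 r row(s) → 4 output row(s).
- l row (bin_id=7): matches 6 r row(s) → 6 output row(s).
- l row (bin_id=3): matches 7 r row(s) → 7 output row(s).
- l row (bin_id=9): matches 4 r row(s) → 4 output row(s).
- l row (bin_id=2): matches 7 r row(s) → 7 output row(s).
- l row (bin_id=4): matches 7 r row(s) → 7 output row(s).
- l row (bin_id=10): matches 4 r row(s) → 4 output row(s).
- l row (bin_id=7): matches 6 r row(s) → 6 output row(s).
- l row (bin_id=8): matches 4 r row(s) → 4 output row(s).
Total: 49 rows.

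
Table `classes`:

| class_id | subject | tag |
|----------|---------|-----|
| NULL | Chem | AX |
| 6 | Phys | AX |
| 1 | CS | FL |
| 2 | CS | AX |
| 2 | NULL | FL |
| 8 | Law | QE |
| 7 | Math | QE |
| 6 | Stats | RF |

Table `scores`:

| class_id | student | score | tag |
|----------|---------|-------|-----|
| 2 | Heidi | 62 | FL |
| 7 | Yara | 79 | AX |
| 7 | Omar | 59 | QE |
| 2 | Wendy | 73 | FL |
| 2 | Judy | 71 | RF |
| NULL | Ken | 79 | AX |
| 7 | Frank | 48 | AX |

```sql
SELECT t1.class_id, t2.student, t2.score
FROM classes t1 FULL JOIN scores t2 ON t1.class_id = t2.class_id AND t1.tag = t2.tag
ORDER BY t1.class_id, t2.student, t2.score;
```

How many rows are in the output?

FULL OUTER JOIN keeps every row from both sides; unmatched rows get NULL for the other side's columns.
Matching on t1.class_id = t2.class_id AND t1.tag = t2.tag. A NULL in a compared column never satisfies the condition.
Matched pairs: 3; unmatched t1 rows kept: 6; unmatched t2 rows kept: 4.
Total: 3 matched + 10 padded = 13 rows.

13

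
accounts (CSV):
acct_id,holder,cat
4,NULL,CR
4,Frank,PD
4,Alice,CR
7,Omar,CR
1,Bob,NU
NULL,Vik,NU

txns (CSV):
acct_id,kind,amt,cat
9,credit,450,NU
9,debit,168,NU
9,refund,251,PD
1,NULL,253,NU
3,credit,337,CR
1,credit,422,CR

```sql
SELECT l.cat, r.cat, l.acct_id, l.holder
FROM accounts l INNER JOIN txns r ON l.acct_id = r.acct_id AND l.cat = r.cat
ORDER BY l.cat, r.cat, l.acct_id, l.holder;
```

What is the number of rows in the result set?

INNER JOIN keeps only pairs where the ON condition holds.
Matching on l.acct_id = r.acct_id AND l.cat = r.cat. A NULL in a compared column never satisfies the condition.
- l[0] acct_id=4, cat=CR → no match; dropped.
- l[1] acct_id=4, cat=PD → no match; dropped.
- l[2] acct_id=4, cat=CR → no match; dropped.
- l[3] acct_id=7, cat=CR → no match; dropped.
- l[4] acct_id=1, cat=NU → 1 match(es) in r → 1 row(s).
- l[5] acct_id=NULL, cat=NU → no match; dropped.
Total: 1 rows.

1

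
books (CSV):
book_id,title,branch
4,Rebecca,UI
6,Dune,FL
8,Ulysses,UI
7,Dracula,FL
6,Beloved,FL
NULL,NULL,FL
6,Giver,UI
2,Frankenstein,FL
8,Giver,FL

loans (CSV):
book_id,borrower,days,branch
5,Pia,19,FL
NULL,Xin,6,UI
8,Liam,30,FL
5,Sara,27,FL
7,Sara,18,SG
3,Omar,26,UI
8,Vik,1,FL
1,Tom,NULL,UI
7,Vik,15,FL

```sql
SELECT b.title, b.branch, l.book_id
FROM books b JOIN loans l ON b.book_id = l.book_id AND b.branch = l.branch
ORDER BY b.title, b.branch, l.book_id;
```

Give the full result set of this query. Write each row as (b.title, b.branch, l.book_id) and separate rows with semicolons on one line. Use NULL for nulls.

(Dracula, FL, 7); (Giver, FL, 8); (Giver, FL, 8)

INNER JOIN keeps only pairs where the ON condition holds.
Matching on b.book_id = l.book_id AND b.branch = l.branch. A NULL in a compared column never satisfies the condition.
- b (book_id=4, branch=UI) has no partner → excluded.
- b (book_id=6, branch=FL) has no partner → excluded.
- b (book_id=8, branch=UI) has no partner → excluded.
- b (book_id=7, branch=FL) pairs with 1 row(s) of l.
- b (book_id=6, branch=FL) has no partner → excluded.
- b (book_id=NULL, branch=FL) has no partner → excluded.
- b (book_id=6, branch=UI) has no partner → excluded.
- b (book_id=2, branch=FL) has no partner → excluded.
- b (book_id=8, branch=FL) pairs with 2 row(s) of l.
After projecting and ordering:
b.title | b.branch | l.book_id
Dracula | FL | 7
Giver | FL | 8
Giver | FL | 8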